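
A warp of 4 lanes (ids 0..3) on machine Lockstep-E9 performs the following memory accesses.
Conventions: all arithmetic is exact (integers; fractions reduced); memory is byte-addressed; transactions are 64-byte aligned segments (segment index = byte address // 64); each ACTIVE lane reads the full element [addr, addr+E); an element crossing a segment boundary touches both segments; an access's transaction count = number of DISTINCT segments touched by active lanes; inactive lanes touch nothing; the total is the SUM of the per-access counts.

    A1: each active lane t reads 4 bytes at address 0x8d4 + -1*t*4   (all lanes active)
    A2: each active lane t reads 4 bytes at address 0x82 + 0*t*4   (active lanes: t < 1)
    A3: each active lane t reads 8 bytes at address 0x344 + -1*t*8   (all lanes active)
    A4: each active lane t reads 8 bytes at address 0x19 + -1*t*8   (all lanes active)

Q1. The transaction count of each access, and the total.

A1: 1 transaction
A2: 1 transaction
A3: 2 transactions
A4: 1 transaction

Answer: 1,1,2,1; total 5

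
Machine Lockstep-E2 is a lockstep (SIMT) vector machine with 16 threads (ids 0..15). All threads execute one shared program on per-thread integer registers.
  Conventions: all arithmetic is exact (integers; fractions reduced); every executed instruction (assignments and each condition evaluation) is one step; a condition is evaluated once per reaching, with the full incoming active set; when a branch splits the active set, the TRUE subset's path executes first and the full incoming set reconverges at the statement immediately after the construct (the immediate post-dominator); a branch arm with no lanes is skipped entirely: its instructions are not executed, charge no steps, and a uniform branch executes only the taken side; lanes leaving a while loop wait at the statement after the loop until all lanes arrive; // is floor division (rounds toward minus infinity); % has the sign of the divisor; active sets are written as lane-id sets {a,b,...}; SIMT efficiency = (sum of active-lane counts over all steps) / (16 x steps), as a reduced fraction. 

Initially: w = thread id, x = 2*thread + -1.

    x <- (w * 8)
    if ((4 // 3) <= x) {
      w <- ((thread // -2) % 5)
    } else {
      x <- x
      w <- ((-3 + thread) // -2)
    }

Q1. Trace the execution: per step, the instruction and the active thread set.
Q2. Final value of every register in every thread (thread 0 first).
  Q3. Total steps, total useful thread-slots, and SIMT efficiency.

step 0: x <- (w * 8)                 {0,1,2,3,4,5,6,7,8,9,10,11,12,13,14,15}
step 1: eval ((4 // 3) <= x)         {0,1,2,3,4,5,6,7,8,9,10,11,12,13,14,15}
step 2: w <- ((thread // -2) % 5)    {1,2,3,4,5,6,7,8,9,10,11,12,13,14,15}
step 3: x <- x                       {0}
step 4: w <- ((-3 + thread) // -2)   {0}

Answer: 5 steps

w: 1,4,4,3,3,2,2,1,1,0,0,4,4,3,3,2
x: 0,8,16,24,32,40,48,56,64,72,80,88,96,104,112,120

steps = 5; useful = 49; efficiency = 49/80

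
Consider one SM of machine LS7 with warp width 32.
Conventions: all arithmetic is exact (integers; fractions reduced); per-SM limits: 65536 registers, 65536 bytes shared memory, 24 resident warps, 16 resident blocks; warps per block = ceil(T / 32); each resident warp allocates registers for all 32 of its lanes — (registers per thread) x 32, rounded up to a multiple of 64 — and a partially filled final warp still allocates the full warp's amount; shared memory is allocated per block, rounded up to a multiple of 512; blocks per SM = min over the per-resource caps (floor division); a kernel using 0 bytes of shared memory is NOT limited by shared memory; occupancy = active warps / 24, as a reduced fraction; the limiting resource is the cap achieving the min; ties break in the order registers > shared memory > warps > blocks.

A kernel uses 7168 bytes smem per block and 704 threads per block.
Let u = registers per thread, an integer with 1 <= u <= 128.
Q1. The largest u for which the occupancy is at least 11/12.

Answer: u = 92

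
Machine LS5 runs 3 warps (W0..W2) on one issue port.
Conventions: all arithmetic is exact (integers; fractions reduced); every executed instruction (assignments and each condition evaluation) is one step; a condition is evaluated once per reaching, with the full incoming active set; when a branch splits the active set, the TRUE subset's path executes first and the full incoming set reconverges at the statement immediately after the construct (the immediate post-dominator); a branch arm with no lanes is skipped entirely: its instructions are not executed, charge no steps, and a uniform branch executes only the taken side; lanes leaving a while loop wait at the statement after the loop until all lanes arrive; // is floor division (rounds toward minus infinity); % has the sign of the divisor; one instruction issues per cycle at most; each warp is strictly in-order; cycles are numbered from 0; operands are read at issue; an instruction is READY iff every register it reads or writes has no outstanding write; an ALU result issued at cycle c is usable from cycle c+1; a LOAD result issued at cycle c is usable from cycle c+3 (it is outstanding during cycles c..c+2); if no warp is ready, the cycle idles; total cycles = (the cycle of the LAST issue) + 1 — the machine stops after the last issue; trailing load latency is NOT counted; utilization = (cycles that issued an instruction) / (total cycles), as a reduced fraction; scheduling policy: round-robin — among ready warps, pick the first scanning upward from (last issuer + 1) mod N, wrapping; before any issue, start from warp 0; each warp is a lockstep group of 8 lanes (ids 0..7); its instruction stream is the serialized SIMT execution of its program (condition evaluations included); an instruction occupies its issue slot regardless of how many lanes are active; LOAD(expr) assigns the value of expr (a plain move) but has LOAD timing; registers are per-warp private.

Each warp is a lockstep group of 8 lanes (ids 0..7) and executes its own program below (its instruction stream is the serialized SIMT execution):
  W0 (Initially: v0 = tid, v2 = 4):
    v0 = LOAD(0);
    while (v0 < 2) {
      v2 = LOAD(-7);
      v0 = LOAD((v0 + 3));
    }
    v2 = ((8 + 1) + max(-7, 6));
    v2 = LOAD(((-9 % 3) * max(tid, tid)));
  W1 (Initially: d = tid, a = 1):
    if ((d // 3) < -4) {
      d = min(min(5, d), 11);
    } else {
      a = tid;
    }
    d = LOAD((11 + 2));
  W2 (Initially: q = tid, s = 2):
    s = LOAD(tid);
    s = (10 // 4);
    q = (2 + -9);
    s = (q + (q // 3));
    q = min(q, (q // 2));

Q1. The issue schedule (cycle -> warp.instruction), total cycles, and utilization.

cycle 0: W0.I0
cycle 1: W1.I0
cycle 2: W2.I0
cycle 3: W0.I1
cycle 4: W1.I1
cycle 5: W2.I1
cycle 6: W0.I2
cycle 7: W1.I2
cycle 8: W2.I2
cycle 9: W0.I3
cycle 10: W2.I3
cycle 11: W2.I4
cycle 12: W0.I4
cycle 13: W0.I5
cycle 14: W0.I6

Answer: 15 cycles, utilization 1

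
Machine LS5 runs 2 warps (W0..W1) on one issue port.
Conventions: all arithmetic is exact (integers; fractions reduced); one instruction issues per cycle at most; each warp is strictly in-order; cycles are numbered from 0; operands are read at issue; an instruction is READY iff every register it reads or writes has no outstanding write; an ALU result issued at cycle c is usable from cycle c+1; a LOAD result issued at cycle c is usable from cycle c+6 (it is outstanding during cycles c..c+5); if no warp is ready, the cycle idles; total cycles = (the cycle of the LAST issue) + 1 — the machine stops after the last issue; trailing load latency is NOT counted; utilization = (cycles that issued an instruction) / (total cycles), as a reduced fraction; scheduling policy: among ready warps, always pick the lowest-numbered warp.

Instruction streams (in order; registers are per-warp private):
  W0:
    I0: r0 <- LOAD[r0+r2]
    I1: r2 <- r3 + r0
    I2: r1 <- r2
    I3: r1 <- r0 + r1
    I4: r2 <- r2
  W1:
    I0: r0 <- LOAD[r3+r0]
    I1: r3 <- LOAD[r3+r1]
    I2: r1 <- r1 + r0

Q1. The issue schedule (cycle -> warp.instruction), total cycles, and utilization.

cycle 0: W0.I0
cycle 1: W1.I0
cycle 2: W1.I1
cycle 3: idle
cycle 4: idle
cycle 5: idle
cycle 6: W0.I1
cycle 7: W0.I2
cycle 8: W0.I3
cycle 9: W0.I4
cycle 10: W1.I2

Answer: 11 cycles, utilization 8/11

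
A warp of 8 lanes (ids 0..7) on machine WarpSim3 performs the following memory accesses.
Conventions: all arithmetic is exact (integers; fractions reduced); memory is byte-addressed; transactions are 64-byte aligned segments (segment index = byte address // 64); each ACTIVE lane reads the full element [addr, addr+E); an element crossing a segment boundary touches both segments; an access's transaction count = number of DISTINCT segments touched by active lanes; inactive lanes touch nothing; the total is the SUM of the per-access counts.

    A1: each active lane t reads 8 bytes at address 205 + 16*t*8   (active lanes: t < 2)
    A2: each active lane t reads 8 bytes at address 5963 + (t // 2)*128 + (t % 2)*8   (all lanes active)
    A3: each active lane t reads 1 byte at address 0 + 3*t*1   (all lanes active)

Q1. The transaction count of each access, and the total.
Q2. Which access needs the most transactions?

A1: 2 transactions
A2: 4 transactions
A3: 1 transaction

Answer: 2,4,1; total 7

Answer: A2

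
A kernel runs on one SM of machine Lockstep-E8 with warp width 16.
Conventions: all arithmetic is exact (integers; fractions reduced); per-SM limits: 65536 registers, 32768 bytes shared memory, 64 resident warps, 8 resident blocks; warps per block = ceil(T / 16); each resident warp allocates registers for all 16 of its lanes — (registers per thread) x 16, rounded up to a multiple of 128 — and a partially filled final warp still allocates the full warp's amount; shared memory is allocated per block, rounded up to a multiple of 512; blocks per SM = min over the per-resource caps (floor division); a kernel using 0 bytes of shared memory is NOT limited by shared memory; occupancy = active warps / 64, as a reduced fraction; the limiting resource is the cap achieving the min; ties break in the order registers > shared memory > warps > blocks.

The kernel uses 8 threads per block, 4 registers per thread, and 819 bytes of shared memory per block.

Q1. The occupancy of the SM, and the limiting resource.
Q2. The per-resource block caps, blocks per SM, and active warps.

Answer: occupancy 1/8, limited by blocks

registers: 512 blocks
shared memory: 32 blocks
warps: 64 blocks
blocks: 8 blocks

Answer: 8 blocks, 8 active warps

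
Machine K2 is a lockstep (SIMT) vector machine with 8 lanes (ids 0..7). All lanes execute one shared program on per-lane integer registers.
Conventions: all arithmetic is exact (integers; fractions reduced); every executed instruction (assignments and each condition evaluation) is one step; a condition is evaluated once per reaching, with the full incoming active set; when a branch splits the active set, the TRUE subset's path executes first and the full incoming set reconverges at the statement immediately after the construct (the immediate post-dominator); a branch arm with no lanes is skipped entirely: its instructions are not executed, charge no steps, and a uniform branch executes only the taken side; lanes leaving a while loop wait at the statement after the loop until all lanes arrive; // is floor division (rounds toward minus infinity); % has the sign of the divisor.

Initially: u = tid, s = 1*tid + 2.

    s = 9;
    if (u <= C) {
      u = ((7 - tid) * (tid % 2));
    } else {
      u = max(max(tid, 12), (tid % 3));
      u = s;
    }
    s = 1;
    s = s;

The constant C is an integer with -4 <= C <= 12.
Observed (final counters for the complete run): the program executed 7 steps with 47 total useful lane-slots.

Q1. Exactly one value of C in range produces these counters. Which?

Answer: C = 0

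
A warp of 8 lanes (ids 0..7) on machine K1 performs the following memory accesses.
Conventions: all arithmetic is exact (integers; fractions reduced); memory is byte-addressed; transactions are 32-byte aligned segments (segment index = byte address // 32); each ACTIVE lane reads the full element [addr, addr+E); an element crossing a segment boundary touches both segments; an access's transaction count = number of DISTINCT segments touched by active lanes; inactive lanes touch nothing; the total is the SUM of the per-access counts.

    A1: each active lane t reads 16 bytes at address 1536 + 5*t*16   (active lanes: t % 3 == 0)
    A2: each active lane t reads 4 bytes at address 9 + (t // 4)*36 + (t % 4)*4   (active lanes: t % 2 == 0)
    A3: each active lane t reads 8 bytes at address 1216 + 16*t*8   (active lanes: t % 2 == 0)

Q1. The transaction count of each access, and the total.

A1: 3 transactions
A2: 2 transactions
A3: 4 transactions

Answer: 3,2,4; total 9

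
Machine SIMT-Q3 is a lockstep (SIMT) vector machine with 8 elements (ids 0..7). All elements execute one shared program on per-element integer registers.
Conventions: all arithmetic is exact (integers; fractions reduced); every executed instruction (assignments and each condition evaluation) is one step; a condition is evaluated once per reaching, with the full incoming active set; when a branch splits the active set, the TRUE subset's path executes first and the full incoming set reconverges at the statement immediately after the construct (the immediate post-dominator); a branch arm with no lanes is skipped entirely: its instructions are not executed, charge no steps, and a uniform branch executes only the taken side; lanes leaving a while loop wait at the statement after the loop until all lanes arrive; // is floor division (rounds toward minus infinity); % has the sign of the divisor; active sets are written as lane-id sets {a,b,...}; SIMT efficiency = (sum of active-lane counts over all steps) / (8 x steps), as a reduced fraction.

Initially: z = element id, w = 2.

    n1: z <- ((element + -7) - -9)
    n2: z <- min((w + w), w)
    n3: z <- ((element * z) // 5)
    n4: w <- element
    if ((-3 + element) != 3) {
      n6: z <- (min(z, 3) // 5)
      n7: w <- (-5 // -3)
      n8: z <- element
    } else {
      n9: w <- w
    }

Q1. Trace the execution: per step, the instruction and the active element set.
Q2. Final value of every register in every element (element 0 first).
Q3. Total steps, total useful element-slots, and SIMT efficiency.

step 0: z <- ((element + -7) - -9)   {0,1,2,3,4,5,6,7}
step 1: z <- min((w + w), w)         {0,1,2,3,4,5,6,7}
step 2: z <- ((element * z) // 5)    {0,1,2,3,4,5,6,7}
step 3: w <- element                 {0,1,2,3,4,5,6,7}
step 4: eval ((-3 + element) != 3)   {0,1,2,3,4,5,6,7}
step 5: z <- (min(z, 3) // 5)        {0,1,2,3,4,5,7}
step 6: w <- (-5 // -3)              {0,1,2,3,4,5,7}
step 7: z <- element                 {0,1,2,3,4,5,7}
step 8: w <- w                       {6}

Answer: 9 steps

z: 0,1,2,3,4,5,2,7
w: 1,1,1,1,1,1,6,1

steps = 9; useful = 62; efficiency = 62/72 = 31/36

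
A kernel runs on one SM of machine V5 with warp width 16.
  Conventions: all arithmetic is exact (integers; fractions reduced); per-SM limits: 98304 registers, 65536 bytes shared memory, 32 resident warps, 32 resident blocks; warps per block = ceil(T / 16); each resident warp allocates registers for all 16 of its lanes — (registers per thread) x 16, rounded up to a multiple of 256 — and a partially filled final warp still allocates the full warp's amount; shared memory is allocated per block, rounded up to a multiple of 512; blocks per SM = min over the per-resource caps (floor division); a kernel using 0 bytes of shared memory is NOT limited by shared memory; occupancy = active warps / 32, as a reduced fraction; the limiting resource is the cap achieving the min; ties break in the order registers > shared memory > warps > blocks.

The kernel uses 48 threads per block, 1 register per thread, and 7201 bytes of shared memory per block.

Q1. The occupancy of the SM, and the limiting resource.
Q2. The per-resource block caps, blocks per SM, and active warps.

Answer: occupancy 3/4, limited by shared memory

registers: 128 blocks
shared memory: 8 blocks
warps: 10 blocks
blocks: 32 blocks

Answer: 8 blocks, 24 active warps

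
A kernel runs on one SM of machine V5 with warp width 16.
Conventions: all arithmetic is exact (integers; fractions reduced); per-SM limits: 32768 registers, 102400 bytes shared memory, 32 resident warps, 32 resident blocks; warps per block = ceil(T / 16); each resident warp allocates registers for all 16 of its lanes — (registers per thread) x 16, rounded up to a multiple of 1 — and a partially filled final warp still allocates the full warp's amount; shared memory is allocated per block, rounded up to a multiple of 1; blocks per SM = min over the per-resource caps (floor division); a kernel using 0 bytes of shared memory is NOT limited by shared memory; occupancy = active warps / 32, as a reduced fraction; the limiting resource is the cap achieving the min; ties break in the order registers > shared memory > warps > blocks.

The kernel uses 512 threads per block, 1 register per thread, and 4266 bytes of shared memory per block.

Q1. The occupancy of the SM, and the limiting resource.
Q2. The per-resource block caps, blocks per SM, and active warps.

Answer: occupancy 1, limited by warps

registers: 64 blocks
shared memory: 24 blocks
warps: 1 block
blocks: 32 blocks

Answer: 1 block, 32 active warps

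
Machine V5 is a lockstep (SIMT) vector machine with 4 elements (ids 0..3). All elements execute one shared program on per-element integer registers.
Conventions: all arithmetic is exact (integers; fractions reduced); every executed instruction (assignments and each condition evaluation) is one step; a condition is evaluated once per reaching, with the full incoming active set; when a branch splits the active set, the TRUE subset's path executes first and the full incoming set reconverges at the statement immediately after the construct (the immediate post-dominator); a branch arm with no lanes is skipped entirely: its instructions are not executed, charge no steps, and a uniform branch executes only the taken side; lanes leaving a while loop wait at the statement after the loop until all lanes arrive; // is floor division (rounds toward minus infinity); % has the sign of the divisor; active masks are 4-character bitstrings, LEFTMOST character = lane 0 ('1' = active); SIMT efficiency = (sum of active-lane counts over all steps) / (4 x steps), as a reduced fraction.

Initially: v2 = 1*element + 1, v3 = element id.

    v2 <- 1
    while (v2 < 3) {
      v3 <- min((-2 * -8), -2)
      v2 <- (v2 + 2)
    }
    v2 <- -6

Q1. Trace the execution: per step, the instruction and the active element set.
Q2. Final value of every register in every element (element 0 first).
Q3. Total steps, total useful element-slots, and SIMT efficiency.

step 0: v2 <- 1                      1111
step 1: eval (v2 < 3)                1111
step 2: v3 <- min((-2 * -8), -2)     1111
step 3: v2 <- (v2 + 2)               1111
step 4: eval (v2 < 3)                1111
step 5: v2 <- -6                     1111

Answer: 6 steps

v2: -6,-6,-6,-6
v3: -2,-2,-2,-2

steps = 6; useful = 24; efficiency = 24/24 = 1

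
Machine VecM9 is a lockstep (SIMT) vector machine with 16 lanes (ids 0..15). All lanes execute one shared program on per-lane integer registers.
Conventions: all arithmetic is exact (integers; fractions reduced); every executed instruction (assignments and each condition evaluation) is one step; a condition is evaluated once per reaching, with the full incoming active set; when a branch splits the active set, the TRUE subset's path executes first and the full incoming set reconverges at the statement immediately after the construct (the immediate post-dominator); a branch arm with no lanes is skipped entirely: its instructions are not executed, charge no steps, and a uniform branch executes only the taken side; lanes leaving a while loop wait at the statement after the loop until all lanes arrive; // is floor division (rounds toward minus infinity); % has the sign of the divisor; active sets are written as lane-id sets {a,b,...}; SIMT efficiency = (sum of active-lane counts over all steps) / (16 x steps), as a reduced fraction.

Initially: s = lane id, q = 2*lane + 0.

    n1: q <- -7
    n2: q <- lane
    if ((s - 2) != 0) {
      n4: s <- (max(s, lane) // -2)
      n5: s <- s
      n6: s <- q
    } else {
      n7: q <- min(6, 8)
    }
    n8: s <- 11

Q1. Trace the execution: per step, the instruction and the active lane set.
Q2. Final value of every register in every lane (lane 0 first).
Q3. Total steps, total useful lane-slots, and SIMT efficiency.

step 0: q <- -7                      {0,1,2,3,4,5,6,7,8,9,10,11,12,13,14,15}
step 1: q <- lane                    {0,1,2,3,4,5,6,7,8,9,10,11,12,13,14,15}
step 2: eval ((s - 2) != 0)          {0,1,2,3,4,5,6,7,8,9,10,11,12,13,14,15}
step 3: s <- (max(s, lane) // -2)    {0,1,3,4,5,6,7,8,9,10,11,12,13,14,15}
step 4: s <- s                       {0,1,3,4,5,6,7,8,9,10,11,12,13,14,15}
step 5: s <- q                       {0,1,3,4,5,6,7,8,9,10,11,12,13,14,15}
step 6: q <- min(6, 8)               {2}
step 7: s <- 11                      {0,1,2,3,4,5,6,7,8,9,10,11,12,13,14,15}

Answer: 8 steps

s: 11,11,11,11,11,11,11,11,11,11,11,11,11,11,11,11
q: 0,1,6,3,4,5,6,7,8,9,10,11,12,13,14,15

steps = 8; useful = 110; efficiency = 110/128 = 55/64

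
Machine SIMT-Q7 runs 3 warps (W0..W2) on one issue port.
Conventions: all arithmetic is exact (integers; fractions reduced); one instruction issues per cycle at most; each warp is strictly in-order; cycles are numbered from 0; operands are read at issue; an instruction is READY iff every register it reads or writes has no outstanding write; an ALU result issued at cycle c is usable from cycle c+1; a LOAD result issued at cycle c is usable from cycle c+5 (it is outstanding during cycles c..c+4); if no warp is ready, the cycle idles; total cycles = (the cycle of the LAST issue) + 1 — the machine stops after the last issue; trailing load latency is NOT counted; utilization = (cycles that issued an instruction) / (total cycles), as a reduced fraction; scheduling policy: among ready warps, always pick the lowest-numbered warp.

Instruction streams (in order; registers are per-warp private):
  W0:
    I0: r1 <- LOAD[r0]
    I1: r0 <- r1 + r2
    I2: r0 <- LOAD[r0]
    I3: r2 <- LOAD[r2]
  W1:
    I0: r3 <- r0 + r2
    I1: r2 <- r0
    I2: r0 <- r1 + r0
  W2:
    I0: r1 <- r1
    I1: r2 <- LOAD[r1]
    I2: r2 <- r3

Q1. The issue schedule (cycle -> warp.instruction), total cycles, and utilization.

cycle 0: W0.I0
cycle 1: W1.I0
cycle 2: W1.I1
cycle 3: W1.I2
cycle 4: W2.I0
cycle 5: W0.I1
cycle 6: W0.I2
cycle 7: W0.I3
cycle 8: W2.I1
cycle 9: idle
cycle 10: idle
cycle 11: idle
cycle 12: idle
cycle 13: W2.I2

Answer: 14 cycles, utilization 5/7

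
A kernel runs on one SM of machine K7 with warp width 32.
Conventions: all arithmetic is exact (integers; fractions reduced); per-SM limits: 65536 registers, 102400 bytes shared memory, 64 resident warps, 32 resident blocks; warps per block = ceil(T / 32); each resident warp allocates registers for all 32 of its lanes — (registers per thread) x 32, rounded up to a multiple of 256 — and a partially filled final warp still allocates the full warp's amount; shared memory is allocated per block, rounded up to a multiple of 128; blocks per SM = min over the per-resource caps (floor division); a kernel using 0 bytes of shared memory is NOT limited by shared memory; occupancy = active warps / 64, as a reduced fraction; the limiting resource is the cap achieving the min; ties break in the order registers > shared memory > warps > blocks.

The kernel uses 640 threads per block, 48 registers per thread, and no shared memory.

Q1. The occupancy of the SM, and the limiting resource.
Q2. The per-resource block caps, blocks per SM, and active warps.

Answer: occupancy 5/8, limited by registers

registers: 2 blocks
shared memory: no limit (kernel uses none)
warps: 3 blocks
blocks: 32 blocks

Answer: 2 blocks, 40 active warps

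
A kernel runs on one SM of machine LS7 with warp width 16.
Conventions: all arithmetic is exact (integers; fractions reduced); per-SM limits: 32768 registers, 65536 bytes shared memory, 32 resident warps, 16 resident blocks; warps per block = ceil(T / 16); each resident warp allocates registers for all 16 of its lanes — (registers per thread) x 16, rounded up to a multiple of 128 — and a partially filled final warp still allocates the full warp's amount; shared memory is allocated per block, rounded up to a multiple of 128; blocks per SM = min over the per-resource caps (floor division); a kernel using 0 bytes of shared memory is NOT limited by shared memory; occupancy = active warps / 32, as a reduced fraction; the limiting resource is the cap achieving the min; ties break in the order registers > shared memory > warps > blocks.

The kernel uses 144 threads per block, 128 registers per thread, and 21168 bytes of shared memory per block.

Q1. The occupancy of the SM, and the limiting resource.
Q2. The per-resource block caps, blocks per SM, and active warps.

Answer: occupancy 9/32, limited by registers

registers: 1 block
shared memory: 3 blocks
warps: 3 blocks
blocks: 16 blocks

Answer: 1 block, 9 active warps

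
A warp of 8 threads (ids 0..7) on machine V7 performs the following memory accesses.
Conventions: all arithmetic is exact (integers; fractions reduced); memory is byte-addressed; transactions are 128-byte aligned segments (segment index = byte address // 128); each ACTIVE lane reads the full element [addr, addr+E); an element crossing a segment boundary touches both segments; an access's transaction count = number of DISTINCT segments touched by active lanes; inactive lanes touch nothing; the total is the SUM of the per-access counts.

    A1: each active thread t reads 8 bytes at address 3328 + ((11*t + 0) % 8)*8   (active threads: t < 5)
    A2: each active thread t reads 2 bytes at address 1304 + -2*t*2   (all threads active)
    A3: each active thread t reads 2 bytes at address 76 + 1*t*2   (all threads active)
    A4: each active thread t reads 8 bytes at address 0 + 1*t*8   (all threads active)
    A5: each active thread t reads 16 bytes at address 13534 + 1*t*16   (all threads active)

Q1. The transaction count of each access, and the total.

A1: 1 transaction
A2: 2 transactions
A3: 1 transaction
A4: 1 transaction
A5: 2 transactions

Answer: 1,2,1,1,2; total 7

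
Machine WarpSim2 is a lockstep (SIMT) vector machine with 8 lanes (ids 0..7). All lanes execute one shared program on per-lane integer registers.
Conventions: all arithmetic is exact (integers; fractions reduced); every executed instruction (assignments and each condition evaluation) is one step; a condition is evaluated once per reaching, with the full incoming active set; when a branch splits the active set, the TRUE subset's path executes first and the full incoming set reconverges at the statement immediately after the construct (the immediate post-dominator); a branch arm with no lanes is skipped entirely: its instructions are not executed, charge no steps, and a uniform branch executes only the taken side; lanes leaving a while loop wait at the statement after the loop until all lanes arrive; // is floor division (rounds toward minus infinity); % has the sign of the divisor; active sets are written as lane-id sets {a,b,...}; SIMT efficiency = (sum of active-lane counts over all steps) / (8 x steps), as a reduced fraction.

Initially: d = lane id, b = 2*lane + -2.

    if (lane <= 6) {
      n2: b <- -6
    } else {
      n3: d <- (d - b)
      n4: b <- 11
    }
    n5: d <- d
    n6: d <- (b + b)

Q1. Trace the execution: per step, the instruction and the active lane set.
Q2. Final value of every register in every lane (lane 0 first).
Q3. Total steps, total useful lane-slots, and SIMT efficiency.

step 0: eval (lane <= 6)             {0,1,2,3,4,5,6,7}
step 1: b <- -6                      {0,1,2,3,4,5,6}
step 2: d <- (d - b)                 {7}
step 3: b <- 11                      {7}
step 4: d <- d                       {0,1,2,3,4,5,6,7}
step 5: d <- (b + b)                 {0,1,2,3,4,5,6,7}

Answer: 6 steps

d: -12,-12,-12,-12,-12,-12,-12,22
b: -6,-6,-6,-6,-6,-6,-6,11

steps = 6; useful = 33; efficiency = 33/48 = 11/16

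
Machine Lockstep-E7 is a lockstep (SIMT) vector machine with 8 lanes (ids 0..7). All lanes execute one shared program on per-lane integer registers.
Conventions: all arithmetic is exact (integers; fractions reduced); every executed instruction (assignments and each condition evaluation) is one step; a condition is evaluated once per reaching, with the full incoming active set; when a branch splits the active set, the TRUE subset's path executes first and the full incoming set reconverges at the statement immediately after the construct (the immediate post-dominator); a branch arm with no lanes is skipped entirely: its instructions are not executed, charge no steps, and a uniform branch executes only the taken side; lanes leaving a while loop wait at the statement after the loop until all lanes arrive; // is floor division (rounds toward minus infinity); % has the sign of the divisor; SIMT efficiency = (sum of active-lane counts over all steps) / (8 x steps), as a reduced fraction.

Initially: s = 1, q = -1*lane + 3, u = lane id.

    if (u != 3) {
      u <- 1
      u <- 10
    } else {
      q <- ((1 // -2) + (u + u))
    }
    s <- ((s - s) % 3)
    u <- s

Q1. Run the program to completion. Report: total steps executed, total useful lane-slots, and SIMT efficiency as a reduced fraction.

Answer: 6 steps, 39 useful, 13/16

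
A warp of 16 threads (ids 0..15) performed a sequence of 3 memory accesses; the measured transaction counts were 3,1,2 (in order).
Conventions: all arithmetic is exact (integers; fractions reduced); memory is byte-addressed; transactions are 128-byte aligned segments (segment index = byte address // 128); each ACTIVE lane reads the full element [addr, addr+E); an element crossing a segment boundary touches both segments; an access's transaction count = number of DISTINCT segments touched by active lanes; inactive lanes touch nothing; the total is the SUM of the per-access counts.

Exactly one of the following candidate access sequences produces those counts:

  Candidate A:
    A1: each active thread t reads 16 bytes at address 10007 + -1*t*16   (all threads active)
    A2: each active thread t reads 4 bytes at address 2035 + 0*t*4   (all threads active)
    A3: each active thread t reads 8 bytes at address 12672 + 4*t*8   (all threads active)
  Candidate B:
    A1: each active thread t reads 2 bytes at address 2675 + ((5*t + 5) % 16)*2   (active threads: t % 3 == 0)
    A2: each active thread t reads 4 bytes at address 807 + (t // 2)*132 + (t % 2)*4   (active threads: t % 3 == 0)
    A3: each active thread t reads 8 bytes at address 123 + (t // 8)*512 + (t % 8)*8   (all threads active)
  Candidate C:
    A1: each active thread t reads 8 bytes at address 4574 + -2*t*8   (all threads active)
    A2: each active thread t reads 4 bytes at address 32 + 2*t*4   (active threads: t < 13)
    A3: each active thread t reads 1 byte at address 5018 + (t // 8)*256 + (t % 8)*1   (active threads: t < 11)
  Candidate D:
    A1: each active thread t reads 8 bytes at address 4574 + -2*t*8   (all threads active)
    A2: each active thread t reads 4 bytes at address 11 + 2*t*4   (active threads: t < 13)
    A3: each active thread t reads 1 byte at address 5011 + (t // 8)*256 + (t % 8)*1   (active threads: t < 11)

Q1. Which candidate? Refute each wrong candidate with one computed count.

A: A3 gives 4 transactions, not 2
B: A1 gives 1 transaction, not 3
C: A2 gives 2 transactions, not 1
D: all counts match (3,1,2)

Answer: D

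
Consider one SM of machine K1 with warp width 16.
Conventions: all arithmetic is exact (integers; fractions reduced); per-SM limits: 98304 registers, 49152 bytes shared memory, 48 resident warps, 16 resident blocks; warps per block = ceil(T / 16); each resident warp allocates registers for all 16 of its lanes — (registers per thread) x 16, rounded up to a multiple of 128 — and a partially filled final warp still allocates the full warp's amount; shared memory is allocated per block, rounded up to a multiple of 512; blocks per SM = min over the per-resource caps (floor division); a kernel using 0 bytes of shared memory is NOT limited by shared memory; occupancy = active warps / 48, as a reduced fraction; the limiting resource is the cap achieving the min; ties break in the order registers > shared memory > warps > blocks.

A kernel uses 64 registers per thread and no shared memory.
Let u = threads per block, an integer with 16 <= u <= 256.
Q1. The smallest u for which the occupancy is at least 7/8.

Answer: u = 33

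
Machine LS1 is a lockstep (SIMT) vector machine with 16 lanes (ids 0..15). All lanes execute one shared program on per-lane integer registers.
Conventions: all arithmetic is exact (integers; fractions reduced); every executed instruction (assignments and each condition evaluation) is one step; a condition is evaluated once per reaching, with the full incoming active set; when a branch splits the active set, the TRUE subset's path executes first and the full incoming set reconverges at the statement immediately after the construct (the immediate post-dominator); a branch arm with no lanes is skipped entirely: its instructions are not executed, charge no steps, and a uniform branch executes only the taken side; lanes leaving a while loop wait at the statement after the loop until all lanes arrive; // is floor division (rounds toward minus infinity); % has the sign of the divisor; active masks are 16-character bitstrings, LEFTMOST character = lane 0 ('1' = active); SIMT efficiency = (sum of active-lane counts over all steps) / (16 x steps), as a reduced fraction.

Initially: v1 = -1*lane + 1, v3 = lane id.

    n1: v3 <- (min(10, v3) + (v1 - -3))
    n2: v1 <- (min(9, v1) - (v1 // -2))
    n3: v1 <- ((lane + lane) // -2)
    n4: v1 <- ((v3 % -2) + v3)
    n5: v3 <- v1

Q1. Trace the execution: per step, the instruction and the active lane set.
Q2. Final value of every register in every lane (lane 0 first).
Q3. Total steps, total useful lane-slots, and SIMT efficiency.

step 0: v3 <- (min(10, v3) + (v1 - -3)) 1111111111111111
step 1: v1 <- (min(9, v1) - (v1 // -2)) 1111111111111111
step 2: v1 <- ((lane + lane) // -2)  1111111111111111
step 3: v1 <- ((v3 % -2) + v3)       1111111111111111
step 4: v3 <- v1                     1111111111111111

Answer: 5 steps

v1: 4,4,4,4,4,4,4,4,4,4,4,2,2,0,0,-2
v3: 4,4,4,4,4,4,4,4,4,4,4,2,2,0,0,-2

steps = 5; useful = 80; efficiency = 80/80 = 1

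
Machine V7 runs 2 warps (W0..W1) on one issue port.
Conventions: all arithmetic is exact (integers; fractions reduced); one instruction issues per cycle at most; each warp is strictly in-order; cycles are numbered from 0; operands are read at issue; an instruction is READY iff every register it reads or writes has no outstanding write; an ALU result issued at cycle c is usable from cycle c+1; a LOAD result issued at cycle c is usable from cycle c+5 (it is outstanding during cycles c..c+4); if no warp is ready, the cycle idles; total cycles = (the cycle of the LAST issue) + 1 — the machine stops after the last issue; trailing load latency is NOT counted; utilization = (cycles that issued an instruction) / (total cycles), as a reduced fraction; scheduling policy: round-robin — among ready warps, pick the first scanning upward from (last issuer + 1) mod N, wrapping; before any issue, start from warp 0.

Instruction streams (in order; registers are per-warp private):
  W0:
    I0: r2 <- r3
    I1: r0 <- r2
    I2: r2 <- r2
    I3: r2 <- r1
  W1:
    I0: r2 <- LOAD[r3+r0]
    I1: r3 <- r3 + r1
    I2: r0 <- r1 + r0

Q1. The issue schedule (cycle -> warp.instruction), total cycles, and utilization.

cycle 0: W0.I0
cycle 1: W1.I0
cycle 2: W0.I1
cycle 3: W1.I1
cycle 4: W0.I2
cycle 5: W1.I2
cycle 6: W0.I3

Answer: 7 cycles, utilization 1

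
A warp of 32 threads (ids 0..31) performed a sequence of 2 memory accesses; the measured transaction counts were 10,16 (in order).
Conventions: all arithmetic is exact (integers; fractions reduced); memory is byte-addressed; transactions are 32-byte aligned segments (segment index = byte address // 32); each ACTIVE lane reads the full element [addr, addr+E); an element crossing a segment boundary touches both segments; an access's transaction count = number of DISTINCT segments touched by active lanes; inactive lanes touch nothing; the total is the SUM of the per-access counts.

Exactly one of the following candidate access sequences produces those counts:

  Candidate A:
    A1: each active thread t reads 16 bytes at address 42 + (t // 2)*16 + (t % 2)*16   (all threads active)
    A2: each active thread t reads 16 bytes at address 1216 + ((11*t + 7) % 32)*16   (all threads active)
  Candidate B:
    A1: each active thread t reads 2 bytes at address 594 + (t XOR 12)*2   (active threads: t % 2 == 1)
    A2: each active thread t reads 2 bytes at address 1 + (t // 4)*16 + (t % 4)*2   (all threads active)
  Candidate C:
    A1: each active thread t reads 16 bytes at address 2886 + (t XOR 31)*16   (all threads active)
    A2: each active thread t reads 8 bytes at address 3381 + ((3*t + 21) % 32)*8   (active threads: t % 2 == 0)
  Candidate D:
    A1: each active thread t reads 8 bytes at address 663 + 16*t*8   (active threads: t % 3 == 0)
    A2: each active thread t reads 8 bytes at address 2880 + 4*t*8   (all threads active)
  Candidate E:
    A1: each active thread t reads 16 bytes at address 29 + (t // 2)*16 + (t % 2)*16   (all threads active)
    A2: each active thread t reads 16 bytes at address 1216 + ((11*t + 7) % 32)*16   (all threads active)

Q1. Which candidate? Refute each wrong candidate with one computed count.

A: A1 gives 9 transactions, not 10
B: A1 gives 3 transactions, not 10
C: A1 gives 17 transactions, not 10
D: A1 gives 11 transactions, not 10
E: all counts match (10,16)

Answer: E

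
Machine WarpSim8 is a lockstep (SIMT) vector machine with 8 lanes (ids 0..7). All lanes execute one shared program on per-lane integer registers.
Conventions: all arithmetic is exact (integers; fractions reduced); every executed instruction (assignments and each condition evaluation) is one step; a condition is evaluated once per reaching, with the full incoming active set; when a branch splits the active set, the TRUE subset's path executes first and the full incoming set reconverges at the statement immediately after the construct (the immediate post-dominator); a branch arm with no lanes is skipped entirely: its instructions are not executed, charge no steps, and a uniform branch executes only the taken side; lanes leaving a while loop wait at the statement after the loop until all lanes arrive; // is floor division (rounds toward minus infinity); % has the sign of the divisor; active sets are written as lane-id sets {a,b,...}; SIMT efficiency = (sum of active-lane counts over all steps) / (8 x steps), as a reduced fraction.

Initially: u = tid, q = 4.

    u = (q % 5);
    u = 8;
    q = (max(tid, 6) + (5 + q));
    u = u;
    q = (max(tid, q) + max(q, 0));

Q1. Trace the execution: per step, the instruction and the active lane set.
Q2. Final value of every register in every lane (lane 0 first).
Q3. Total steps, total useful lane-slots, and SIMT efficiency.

step 0: u <- (q % 5)                 {0,1,2,3,4,5,6,7}
step 1: u <- 8                       {0,1,2,3,4,5,6,7}
step 2: q <- (max(tid, 6) + (5 + q)) {0,1,2,3,4,5,6,7}
step 3: u <- u                       {0,1,2,3,4,5,6,7}
step 4: q <- (max(tid, q) + max(q, 0)) {0,1,2,3,4,5,6,7}

Answer: 5 steps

u: 8,8,8,8,8,8,8,8
q: 30,30,30,30,30,30,30,32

steps = 5; useful = 40; efficiency = 40/40 = 1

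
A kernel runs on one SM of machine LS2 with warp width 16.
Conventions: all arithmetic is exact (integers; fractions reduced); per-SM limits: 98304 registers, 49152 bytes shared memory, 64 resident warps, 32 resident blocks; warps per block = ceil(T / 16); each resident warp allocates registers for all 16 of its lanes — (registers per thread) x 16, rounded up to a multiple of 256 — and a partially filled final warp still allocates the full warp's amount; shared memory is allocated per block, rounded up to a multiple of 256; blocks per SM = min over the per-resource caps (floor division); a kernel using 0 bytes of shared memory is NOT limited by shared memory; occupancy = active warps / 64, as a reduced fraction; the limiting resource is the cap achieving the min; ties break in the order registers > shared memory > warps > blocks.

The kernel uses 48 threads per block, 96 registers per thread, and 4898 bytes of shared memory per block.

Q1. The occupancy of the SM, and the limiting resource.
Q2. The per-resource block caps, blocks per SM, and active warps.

Answer: occupancy 27/64, limited by shared memory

registers: 21 blocks
shared memory: 9 blocks
warps: 21 blocks
blocks: 32 blocks

Answer: 9 blocks, 27 active warps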